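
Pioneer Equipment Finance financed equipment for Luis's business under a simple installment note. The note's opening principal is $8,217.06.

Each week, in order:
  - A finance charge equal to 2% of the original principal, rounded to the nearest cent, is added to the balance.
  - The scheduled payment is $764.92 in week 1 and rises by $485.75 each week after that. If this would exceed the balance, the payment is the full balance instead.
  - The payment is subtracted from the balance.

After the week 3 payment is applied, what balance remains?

Week 1: opening $8,217.06; interest $164.34 → $8,381.40; payment $764.92; balance $7,616.48
Week 2: opening $7,616.48; interest $164.34 → $7,780.82; payment $1,250.67; balance $6,530.15
Week 3: opening $6,530.15; interest $164.34 → $6,694.49; payment $1,736.42; balance $4,958.07

$4,958.07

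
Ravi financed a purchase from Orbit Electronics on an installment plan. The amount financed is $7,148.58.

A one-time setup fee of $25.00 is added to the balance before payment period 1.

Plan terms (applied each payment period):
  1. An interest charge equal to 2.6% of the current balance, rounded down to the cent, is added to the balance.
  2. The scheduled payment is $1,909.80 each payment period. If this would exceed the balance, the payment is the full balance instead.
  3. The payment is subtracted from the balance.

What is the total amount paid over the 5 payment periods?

$7,646.26

# | Opening | Interest | Payment | End bal
1 | $7,173.58 | $186.51 | $1,909.80 | $5,450.29
2 | $5,450.29 | $141.70 | $1,909.80 | $3,682.19
3 | $3,682.19 | $95.73 | $1,909.80 | $1,868.12
4 | $1,868.12 | $48.57 | $1,909.80 | $6.89
5 | $6.89 | $0.17 | $7.06 | $0.00
Total paid: $7,646.26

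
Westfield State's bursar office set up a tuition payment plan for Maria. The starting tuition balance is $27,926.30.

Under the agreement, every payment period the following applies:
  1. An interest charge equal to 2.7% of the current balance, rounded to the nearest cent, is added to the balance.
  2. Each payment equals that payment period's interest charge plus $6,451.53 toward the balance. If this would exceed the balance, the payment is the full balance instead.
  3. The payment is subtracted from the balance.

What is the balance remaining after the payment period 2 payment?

Payment period 1: opening $27,926.30; interest $754.01 → $28,680.31; payment $7,205.54; balance $21,474.77
Payment period 2: opening $21,474.77; interest $579.82 → $22,054.59; payment $7,031.35; balance $15,023.24

$15,023.24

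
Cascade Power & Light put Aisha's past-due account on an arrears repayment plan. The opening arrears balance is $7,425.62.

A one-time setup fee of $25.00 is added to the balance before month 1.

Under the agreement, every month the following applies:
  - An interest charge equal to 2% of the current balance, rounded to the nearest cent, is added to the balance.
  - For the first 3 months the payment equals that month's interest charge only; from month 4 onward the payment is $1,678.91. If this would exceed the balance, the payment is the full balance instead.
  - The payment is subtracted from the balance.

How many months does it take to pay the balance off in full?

8

# | Opening | Interest | Payment | End bal
1 | $7,450.62 | $149.01 | $149.01 | $7,450.62
2 | $7,450.62 | $149.01 | $149.01 | $7,450.62
3 | $7,450.62 | $149.01 | $149.01 | $7,450.62
4 | $7,450.62 | $149.01 | $1,678.91 | $5,920.72
5 | $5,920.72 | $118.41 | $1,678.91 | $4,360.22
6 | $4,360.22 | $87.20 | $1,678.91 | $2,768.51
7 | $2,768.51 | $55.37 | $1,678.91 | $1,144.97
8 | $1,144.97 | $22.90 | $1,167.87 | $0.00
Balance reaches $0.00 in month 8.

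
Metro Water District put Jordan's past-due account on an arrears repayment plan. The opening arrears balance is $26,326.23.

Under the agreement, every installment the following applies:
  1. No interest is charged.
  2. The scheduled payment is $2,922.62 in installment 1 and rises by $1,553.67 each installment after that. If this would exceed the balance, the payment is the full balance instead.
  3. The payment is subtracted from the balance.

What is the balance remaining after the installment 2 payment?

$18,927.32

# | Opening | Payment | End bal
1 | $26,326.23 | $2,922.62 | $23,403.61
2 | $23,403.61 | $4,476.29 | $18,927.32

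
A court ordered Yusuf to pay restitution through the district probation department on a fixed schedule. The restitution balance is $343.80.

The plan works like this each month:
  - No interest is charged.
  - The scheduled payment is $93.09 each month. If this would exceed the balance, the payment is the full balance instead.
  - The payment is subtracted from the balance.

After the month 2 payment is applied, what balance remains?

$157.62

Month 1: $343.80 − $93.09 → $250.71
Month 2: $250.71 − $93.09 → $157.62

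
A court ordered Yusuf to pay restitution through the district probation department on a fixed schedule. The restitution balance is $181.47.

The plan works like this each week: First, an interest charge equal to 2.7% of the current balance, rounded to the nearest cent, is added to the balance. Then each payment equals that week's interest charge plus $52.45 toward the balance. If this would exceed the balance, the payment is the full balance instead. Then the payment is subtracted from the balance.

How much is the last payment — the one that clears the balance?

$24.77

Week 1: opening $181.47; interest $4.90 → $186.37; payment $57.35; balance $129.02
Week 2: opening $129.02; interest $3.48 → $132.50; payment $55.93; balance $76.57
Week 3: opening $76.57; interest $2.07 → $78.64; payment $54.52; balance $24.12
Week 4: opening $24.12; interest $0.65 → $24.77; payment $24.77; balance $0.00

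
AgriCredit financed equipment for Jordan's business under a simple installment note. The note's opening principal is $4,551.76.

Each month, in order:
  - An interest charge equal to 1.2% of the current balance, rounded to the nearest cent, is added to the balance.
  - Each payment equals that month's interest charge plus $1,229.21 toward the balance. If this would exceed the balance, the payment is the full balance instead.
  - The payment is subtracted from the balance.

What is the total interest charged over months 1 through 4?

$129.98

Month 1: opening $4,551.76; interest $54.62 → $4,606.38; payment $1,283.83; balance $3,322.55
Month 2: opening $3,322.55; interest $39.87 → $3,362.42; payment $1,269.08; balance $2,093.34
Month 3: opening $2,093.34; interest $25.12 → $2,118.46; payment $1,254.33; balance $864.13
Month 4: opening $864.13; interest $10.37 → $874.50; payment $874.50; balance $0.00
Total interest: $54.62 + $39.87 + $25.12 + $10.37 = $129.98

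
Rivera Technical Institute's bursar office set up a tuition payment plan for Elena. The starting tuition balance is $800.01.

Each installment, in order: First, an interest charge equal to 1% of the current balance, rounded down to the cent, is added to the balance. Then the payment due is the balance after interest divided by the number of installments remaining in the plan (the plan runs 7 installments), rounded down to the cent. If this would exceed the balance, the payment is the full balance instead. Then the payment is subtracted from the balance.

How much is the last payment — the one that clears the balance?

Installment 1: opening $800.01; interest $8.00 → $808.01; payment $115.43; balance $692.58
Installment 2: opening $692.58; interest $6.92 → $699.50; payment $116.58; balance $582.92
Installment 3: opening $582.92; interest $5.82 → $588.74; payment $117.74; balance $471.00
Installment 4: opening $471.00; interest $4.71 → $475.71; payment $118.92; balance $356.79
Installment 5: opening $356.79; interest $3.56 → $360.35; payment $120.11; balance $240.24
Installment 6: opening $240.24; interest $2.40 → $242.64; payment $121.32; balance $121.32
Installment 7: opening $121.32; interest $1.21 → $122.53; payment $122.53; balance $0.00

$122.53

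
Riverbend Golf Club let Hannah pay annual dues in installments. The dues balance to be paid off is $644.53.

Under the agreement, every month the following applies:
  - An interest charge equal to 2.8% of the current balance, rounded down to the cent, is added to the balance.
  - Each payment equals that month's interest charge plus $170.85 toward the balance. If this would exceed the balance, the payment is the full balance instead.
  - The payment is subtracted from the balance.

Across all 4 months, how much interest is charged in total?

$43.46

Month 1: opening $644.53; interest $18.04 → $662.57; payment $188.89; balance $473.68
Month 2: opening $473.68; interest $13.26 → $486.94; payment $184.11; balance $302.83
Month 3: opening $302.83; interest $8.47 → $311.30; payment $179.32; balance $131.98
Month 4: opening $131.98; interest $3.69 → $135.67; payment $135.67; balance $0.00
Total interest: $18.04 + $13.26 + $8.47 + $3.69 = $43.46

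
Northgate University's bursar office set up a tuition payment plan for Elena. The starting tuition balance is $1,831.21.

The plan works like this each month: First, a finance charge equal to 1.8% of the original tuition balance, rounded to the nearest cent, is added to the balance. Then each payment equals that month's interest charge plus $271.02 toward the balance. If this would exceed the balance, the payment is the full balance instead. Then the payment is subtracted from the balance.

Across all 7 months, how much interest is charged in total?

$230.72

Month 1: opening $1,831.21; interest $32.96 → $1,864.17; payment $303.98; balance $1,560.19
Month 2: opening $1,560.19; interest $32.96 → $1,593.15; payment $303.98; balance $1,289.17
Month 3: opening $1,289.17; interest $32.96 → $1,322.13; payment $303.98; balance $1,018.15
Month 4: opening $1,018.15; interest $32.96 → $1,051.11; payment $303.98; balance $747.13
Month 5: opening $747.13; interest $32.96 → $780.09; payment $303.98; balance $476.11
Month 6: opening $476.11; interest $32.96 → $509.07; payment $303.98; balance $205.09
Month 7: opening $205.09; interest $32.96 → $238.05; payment $238.05; balance $0.00
Total interest: $32.96 + $32.96 + $32.96 + $32.96 + $32.96 + $32.96 + $32.96 = $230.72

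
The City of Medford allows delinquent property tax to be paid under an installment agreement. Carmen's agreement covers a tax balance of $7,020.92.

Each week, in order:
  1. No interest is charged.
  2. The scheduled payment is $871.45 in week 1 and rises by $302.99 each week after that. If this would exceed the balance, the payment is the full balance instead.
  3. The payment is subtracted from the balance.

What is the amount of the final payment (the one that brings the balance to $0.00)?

$1,717.18

Week 1: opening $7,020.92; payment $871.45; balance $6,149.47
Week 2: opening $6,149.47; payment $1,174.44; balance $4,975.03
Week 3: opening $4,975.03; payment $1,477.43; balance $3,497.60
Week 4: opening $3,497.60; payment $1,780.42; balance $1,717.18
Week 5: opening $1,717.18; payment $1,717.18; balance $0.00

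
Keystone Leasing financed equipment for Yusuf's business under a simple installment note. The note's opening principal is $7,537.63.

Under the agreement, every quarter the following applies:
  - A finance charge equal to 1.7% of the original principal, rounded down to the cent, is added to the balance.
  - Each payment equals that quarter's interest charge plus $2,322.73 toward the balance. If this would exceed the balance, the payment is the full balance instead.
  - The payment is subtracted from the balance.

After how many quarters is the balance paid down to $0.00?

Quarter 1: opening $7,537.63; interest $128.13 → $7,665.76; payment $2,450.86; balance $5,214.90
Quarter 2: opening $5,214.90; interest $128.13 → $5,343.03; payment $2,450.86; balance $2,892.17
Quarter 3: opening $2,892.17; interest $128.13 → $3,020.30; payment $2,450.86; balance $569.44
Quarter 4: opening $569.44; interest $128.13 → $697.57; payment $697.57; balance $0.00
Balance reaches $0.00 in quarter 4.

4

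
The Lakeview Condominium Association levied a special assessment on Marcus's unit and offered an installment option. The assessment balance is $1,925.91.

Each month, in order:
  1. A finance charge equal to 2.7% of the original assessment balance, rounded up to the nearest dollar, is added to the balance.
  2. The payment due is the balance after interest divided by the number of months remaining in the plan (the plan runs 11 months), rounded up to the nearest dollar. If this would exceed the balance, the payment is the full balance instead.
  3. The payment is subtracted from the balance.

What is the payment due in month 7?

$224.00

# | Opening | Interest | Payment | End bal
1 | $1,925.91 | $52.00 | $180.00 | $1,797.91
2 | $1,797.91 | $52.00 | $185.00 | $1,664.91
3 | $1,664.91 | $52.00 | $191.00 | $1,525.91
4 | $1,525.91 | $52.00 | $198.00 | $1,379.91
5 | $1,379.91 | $52.00 | $205.00 | $1,226.91
6 | $1,226.91 | $52.00 | $214.00 | $1,064.91
7 | $1,064.91 | $52.00 | $224.00 | $892.91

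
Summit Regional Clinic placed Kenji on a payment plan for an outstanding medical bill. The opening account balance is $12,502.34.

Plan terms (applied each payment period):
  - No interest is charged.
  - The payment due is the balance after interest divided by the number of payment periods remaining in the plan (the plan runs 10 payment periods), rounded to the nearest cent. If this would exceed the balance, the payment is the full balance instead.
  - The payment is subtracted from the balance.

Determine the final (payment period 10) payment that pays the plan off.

Payment period 1: opening $12,502.34; payment $1,250.23; balance $11,252.11
Payment period 2: opening $11,252.11; payment $1,250.23; balance $10,001.88
Payment period 3: opening $10,001.88; payment $1,250.24; balance $8,751.64
Payment period 4: opening $8,751.64; payment $1,250.23; balance $7,501.41
Payment period 5: opening $7,501.41; payment $1,250.24; balance $6,251.17
Payment period 6: opening $6,251.17; payment $1,250.23; balance $5,000.94
Payment period 7: opening $5,000.94; payment $1,250.24; balance $3,750.70
Payment period 8: opening $3,750.70; payment $1,250.23; balance $2,500.47
Payment period 9: opening $2,500.47; payment $1,250.24; balance $1,250.23
Payment period 10: opening $1,250.23; payment $1,250.23; balance $0.00

$1,250.23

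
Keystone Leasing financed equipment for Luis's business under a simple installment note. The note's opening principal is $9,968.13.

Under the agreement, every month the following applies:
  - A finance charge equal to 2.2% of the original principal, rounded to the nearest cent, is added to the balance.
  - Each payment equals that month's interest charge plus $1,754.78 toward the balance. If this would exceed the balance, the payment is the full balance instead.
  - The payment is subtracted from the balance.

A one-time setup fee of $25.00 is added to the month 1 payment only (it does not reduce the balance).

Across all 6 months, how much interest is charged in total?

Month 1: opening $9,968.13; interest $219.30 → $10,187.43; payment $1,974.08 (+ $25.00 fee); balance $8,213.35
Month 2: opening $8,213.35; interest $219.30 → $8,432.65; payment $1,974.08; balance $6,458.57
Month 3: opening $6,458.57; interest $219.30 → $6,677.87; payment $1,974.08; balance $4,703.79
Month 4: opening $4,703.79; interest $219.30 → $4,923.09; payment $1,974.08; balance $2,949.01
Month 5: opening $2,949.01; interest $219.30 → $3,168.31; payment $1,974.08; balance $1,194.23
Month 6: opening $1,194.23; interest $219.30 → $1,413.53; payment $1,413.53; balance $0.00
Total interest: $219.30 + $219.30 + $219.30 + $219.30 + $219.30 + $219.30 = $1,315.80

$1,315.80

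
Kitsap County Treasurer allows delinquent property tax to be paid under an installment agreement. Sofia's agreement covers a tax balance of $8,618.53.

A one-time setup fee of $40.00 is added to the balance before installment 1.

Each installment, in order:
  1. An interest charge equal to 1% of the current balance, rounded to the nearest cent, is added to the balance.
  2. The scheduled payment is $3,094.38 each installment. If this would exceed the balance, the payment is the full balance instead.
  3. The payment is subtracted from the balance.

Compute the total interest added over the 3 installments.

# | Opening | Interest | Payment | End bal
1 | $8,658.53 | $86.59 | $3,094.38 | $5,650.74
2 | $5,650.74 | $56.51 | $3,094.38 | $2,612.87
3 | $2,612.87 | $26.13 | $2,639.00 | $0.00
Total interest: $86.59 + $56.51 + $26.13 = $169.23

$169.23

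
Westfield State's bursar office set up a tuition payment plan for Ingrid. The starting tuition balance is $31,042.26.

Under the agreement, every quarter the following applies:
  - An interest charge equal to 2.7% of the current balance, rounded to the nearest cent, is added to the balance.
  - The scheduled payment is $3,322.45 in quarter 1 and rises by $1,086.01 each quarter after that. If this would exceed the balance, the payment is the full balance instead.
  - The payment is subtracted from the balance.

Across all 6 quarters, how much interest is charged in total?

Quarter 1: opening $31,042.26; interest $838.14 → $31,880.40; payment $3,322.45; balance $28,557.95
Quarter 2: opening $28,557.95; interest $771.06 → $29,329.01; payment $4,408.46; balance $24,920.55
Quarter 3: opening $24,920.55; interest $672.85 → $25,593.40; payment $5,494.47; balance $20,098.93
Quarter 4: opening $20,098.93; interest $542.67 → $20,641.60; payment $6,580.48; balance $14,061.12
Quarter 5: opening $14,061.12; interest $379.65 → $14,440.77; payment $7,666.49; balance $6,774.28
Quarter 6: opening $6,774.28; interest $182.91 → $6,957.19; payment $6,957.19; balance $0.00
Total interest: $838.14 + $771.06 + $672.85 + $542.67 + $379.65 + $182.91 = $3,387.28

$3,387.28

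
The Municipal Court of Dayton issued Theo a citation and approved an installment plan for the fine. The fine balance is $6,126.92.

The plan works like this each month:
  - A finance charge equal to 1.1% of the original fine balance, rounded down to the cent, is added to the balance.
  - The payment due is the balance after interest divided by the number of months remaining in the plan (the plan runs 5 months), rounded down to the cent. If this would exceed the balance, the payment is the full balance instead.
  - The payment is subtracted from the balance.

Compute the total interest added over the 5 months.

$336.95

Month 1: $6,126.92 +$67.39 interest = $6,194.31; pay $1,238.86 → $4,955.45
Month 2: $4,955.45 +$67.39 interest = $5,022.84; pay $1,255.71 → $3,767.13
Month 3: $3,767.13 +$67.39 interest = $3,834.52; pay $1,278.17 → $2,556.35
Month 4: $2,556.35 +$67.39 interest = $2,623.74; pay $1,311.87 → $1,311.87
Month 5: $1,311.87 +$67.39 interest = $1,379.26; pay $1,379.26 → $0.00
Total interest: $67.39 + $67.39 + $67.39 + $67.39 + $67.39 = $336.95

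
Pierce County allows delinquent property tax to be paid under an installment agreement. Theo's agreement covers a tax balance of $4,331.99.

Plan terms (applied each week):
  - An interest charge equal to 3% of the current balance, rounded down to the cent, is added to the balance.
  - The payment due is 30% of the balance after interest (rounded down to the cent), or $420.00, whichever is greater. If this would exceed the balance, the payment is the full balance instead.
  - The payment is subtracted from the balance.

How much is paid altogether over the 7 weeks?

$4,742.24

Week 1: $4,331.99 +$129.95 interest = $4,461.94; pay $1,338.58 → $3,123.36
Week 2: $3,123.36 +$93.70 interest = $3,217.06; pay $965.11 → $2,251.95
Week 3: $2,251.95 +$67.55 interest = $2,319.50; pay $695.85 → $1,623.65
Week 4: $1,623.65 +$48.70 interest = $1,672.35; pay $501.70 → $1,170.65
Week 5: $1,170.65 +$35.11 interest = $1,205.76; pay $420.00 → $785.76
Week 6: $785.76 +$23.57 interest = $809.33; pay $420.00 → $389.33
Week 7: $389.33 +$11.67 interest = $401.00; pay $401.00 → $0.00
Total paid: $4,742.24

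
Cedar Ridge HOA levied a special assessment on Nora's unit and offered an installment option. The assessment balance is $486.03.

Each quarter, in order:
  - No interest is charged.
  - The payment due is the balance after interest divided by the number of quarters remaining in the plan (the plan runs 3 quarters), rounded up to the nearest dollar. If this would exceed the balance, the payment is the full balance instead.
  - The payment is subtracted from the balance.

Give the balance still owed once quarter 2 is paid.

$161.03

Quarter 1: opening $486.03; payment $163.00; balance $323.03
Quarter 2: opening $323.03; payment $162.00; balance $161.03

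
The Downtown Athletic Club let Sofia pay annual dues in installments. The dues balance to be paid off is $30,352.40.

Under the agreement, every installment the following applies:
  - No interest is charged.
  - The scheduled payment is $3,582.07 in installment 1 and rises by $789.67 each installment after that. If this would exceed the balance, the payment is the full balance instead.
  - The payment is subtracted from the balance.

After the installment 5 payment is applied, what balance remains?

# | Opening | Payment | End bal
1 | $30,352.40 | $3,582.07 | $26,770.33
2 | $26,770.33 | $4,371.74 | $22,398.59
3 | $22,398.59 | $5,161.41 | $17,237.18
4 | $17,237.18 | $5,951.08 | $11,286.10
5 | $11,286.10 | $6,740.75 | $4,545.35

$4,545.35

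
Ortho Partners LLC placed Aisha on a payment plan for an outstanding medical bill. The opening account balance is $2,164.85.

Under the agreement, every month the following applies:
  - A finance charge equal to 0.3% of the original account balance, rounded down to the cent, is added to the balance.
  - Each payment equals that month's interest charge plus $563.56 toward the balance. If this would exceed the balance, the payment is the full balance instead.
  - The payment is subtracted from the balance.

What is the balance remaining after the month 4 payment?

$0.00

Month 1: $2,164.85 +$6.49 interest = $2,171.34; pay $570.05 → $1,601.29
Month 2: $1,601.29 +$6.49 interest = $1,607.78; pay $570.05 → $1,037.73
Month 3: $1,037.73 +$6.49 interest = $1,044.22; pay $570.05 → $474.17
Month 4: $474.17 +$6.49 interest = $480.66; pay $480.66 → $0.00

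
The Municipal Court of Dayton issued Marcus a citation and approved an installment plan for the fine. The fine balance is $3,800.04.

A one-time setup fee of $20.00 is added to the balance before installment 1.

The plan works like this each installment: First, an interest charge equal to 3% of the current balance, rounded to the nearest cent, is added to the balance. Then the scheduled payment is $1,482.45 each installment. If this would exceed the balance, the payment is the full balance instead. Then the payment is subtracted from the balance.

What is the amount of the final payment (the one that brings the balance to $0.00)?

Installment 1: $3,820.04 +$114.60 interest = $3,934.64; pay $1,482.45 → $2,452.19
Installment 2: $2,452.19 +$73.57 interest = $2,525.76; pay $1,482.45 → $1,043.31
Installment 3: $1,043.31 +$31.30 interest = $1,074.61; pay $1,074.61 → $0.00

$1,074.61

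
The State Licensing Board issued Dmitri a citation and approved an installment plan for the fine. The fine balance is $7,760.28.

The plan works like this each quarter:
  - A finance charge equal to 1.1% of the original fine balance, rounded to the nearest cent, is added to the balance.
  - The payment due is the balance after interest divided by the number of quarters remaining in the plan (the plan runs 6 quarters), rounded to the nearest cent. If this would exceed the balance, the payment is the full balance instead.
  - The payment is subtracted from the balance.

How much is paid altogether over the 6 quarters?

Quarter 1: $7,760.28 +$85.36 interest = $7,845.64; pay $1,307.61 → $6,538.03
Quarter 2: $6,538.03 +$85.36 interest = $6,623.39; pay $1,324.68 → $5,298.71
Quarter 3: $5,298.71 +$85.36 interest = $5,384.07; pay $1,346.02 → $4,038.05
Quarter 4: $4,038.05 +$85.36 interest = $4,123.41; pay $1,374.47 → $2,748.94
Quarter 5: $2,748.94 +$85.36 interest = $2,834.30; pay $1,417.15 → $1,417.15
Quarter 6: $1,417.15 +$85.36 interest = $1,502.51; pay $1,502.51 → $0.00
Total paid: $8,272.44

$8,272.44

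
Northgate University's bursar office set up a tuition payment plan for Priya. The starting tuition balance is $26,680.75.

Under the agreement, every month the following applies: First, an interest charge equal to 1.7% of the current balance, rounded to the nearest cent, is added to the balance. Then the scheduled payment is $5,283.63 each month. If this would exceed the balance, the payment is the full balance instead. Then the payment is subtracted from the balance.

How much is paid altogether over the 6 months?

$28,142.24

# | Opening | Interest | Payment | End bal
1 | $26,680.75 | $453.57 | $5,283.63 | $21,850.69
2 | $21,850.69 | $371.46 | $5,283.63 | $16,938.52
3 | $16,938.52 | $287.95 | $5,283.63 | $11,942.84
4 | $11,942.84 | $203.03 | $5,283.63 | $6,862.24
5 | $6,862.24 | $116.66 | $5,283.63 | $1,695.27
6 | $1,695.27 | $28.82 | $1,724.09 | $0.00
Total paid: $28,142.24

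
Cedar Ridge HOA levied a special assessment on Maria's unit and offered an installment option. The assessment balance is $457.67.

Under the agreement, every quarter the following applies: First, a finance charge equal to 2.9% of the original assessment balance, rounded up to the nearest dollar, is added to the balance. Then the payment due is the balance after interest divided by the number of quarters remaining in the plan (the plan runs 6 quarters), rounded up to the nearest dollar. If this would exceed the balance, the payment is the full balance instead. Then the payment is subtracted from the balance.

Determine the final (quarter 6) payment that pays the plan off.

Quarter 1: $457.67 +$14.00 interest = $471.67; pay $79.00 → $392.67
Quarter 2: $392.67 +$14.00 interest = $406.67; pay $82.00 → $324.67
Quarter 3: $324.67 +$14.00 interest = $338.67; pay $85.00 → $253.67
Quarter 4: $253.67 +$14.00 interest = $267.67; pay $90.00 → $177.67
Quarter 5: $177.67 +$14.00 interest = $191.67; pay $96.00 → $95.67
Quarter 6: $95.67 +$14.00 interest = $109.67; pay $109.67 → $0.00

$109.67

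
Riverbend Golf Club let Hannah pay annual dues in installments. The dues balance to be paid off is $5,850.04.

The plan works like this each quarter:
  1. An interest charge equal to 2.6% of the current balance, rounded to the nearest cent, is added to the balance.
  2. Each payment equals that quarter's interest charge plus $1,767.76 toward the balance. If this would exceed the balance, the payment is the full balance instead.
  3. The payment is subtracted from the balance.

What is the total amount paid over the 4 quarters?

Quarter 1: $5,850.04 +$152.10 interest = $6,002.14; pay $1,919.86 → $4,082.28
Quarter 2: $4,082.28 +$106.14 interest = $4,188.42; pay $1,873.90 → $2,314.52
Quarter 3: $2,314.52 +$60.18 interest = $2,374.70; pay $1,827.94 → $546.76
Quarter 4: $546.76 +$14.22 interest = $560.98; pay $560.98 → $0.00
Total paid: $6,182.68

$6,182.68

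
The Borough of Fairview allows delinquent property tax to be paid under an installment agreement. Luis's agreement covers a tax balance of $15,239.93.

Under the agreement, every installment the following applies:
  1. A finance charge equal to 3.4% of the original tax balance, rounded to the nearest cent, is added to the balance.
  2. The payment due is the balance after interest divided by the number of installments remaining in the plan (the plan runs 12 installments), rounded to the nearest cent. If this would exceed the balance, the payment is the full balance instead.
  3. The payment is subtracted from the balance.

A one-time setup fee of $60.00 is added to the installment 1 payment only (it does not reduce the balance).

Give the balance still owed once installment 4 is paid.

Installment 1: $15,239.93 +$518.16 interest = $15,758.09; pay $1,313.17 (+ $60.00 fee) → $14,444.92
Installment 2: $14,444.92 +$518.16 interest = $14,963.08; pay $1,360.28 → $13,602.80
Installment 3: $13,602.80 +$518.16 interest = $14,120.96; pay $1,412.10 → $12,708.86
Installment 4: $12,708.86 +$518.16 interest = $13,227.02; pay $1,469.67 → $11,757.35

$11,757.35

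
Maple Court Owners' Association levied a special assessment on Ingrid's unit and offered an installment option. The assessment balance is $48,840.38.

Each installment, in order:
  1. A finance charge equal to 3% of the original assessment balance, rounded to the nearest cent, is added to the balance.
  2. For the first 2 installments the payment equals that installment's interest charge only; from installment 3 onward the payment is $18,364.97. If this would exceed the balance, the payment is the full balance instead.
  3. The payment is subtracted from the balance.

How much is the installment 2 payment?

Installment 1: opening $48,840.38; interest $1,465.21 → $50,305.59; payment $1,465.21; balance $48,840.38
Installment 2: opening $48,840.38; interest $1,465.21 → $50,305.59; payment $1,465.21; balance $48,840.38

$1,465.21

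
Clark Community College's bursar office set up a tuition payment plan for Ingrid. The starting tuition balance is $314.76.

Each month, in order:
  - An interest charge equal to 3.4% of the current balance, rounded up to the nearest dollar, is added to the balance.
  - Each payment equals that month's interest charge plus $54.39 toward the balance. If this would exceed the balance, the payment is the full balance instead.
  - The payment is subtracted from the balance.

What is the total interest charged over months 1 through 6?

$40.00

# | Opening | Interest | Payment | End bal
1 | $314.76 | $11.00 | $65.39 | $260.37
2 | $260.37 | $9.00 | $63.39 | $205.98
3 | $205.98 | $8.00 | $62.39 | $151.59
4 | $151.59 | $6.00 | $60.39 | $97.20
5 | $97.20 | $4.00 | $58.39 | $42.81
6 | $42.81 | $2.00 | $44.81 | $0.00
Total interest: $11.00 + $9.00 + $8.00 + $6.00 + $4.00 + $2.00 = $40.00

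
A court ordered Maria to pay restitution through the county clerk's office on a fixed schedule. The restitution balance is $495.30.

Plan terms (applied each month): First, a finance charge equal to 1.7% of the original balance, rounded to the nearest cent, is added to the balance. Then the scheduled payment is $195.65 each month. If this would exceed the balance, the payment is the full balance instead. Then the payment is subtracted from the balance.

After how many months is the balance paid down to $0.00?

3

Month 1: opening $495.30; interest $8.42 → $503.72; payment $195.65; balance $308.07
Month 2: opening $308.07; interest $8.42 → $316.49; payment $195.65; balance $120.84
Month 3: opening $120.84; interest $8.42 → $129.26; payment $129.26; balance $0.00
Balance reaches $0.00 in month 3.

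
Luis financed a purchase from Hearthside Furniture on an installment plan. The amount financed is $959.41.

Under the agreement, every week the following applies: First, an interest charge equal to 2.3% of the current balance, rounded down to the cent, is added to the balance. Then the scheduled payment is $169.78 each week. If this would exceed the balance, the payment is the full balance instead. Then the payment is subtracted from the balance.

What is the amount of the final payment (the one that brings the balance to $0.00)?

$21.01

# | Opening | Interest | Payment | End bal
1 | $959.41 | $22.06 | $169.78 | $811.69
2 | $811.69 | $18.66 | $169.78 | $660.57
3 | $660.57 | $15.19 | $169.78 | $505.98
4 | $505.98 | $11.63 | $169.78 | $347.83
5 | $347.83 | $8.00 | $169.78 | $186.05
6 | $186.05 | $4.27 | $169.78 | $20.54
7 | $20.54 | $0.47 | $21.01 | $0.00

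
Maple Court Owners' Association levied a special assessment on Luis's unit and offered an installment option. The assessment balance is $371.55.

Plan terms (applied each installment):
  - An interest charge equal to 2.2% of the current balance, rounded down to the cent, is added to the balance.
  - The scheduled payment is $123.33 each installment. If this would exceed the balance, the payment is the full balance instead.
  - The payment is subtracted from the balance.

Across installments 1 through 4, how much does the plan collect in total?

Installment 1: opening $371.55; interest $8.17 → $379.72; payment $123.33; balance $256.39
Installment 2: opening $256.39; interest $5.64 → $262.03; payment $123.33; balance $138.70
Installment 3: opening $138.70; interest $3.05 → $141.75; payment $123.33; balance $18.42
Installment 4: opening $18.42; interest $0.40 → $18.82; payment $18.82; balance $0.00
Total paid: $388.81

$388.81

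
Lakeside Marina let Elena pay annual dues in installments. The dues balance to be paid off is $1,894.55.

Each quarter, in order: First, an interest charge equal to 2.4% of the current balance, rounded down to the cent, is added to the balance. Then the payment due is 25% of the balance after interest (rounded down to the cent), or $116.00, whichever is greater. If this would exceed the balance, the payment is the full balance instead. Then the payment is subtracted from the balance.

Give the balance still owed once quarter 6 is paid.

$388.75

Quarter 1: opening $1,894.55; interest $45.46 → $1,940.01; payment $485.00; balance $1,455.01
Quarter 2: opening $1,455.01; interest $34.92 → $1,489.93; payment $372.48; balance $1,117.45
Quarter 3: opening $1,117.45; interest $26.81 → $1,144.26; payment $286.06; balance $858.20
Quarter 4: opening $858.20; interest $20.59 → $878.79; payment $219.69; balance $659.10
Quarter 5: opening $659.10; interest $15.81 → $674.91; payment $168.72; balance $506.19
Quarter 6: opening $506.19; interest $12.14 → $518.33; payment $129.58; balance $388.75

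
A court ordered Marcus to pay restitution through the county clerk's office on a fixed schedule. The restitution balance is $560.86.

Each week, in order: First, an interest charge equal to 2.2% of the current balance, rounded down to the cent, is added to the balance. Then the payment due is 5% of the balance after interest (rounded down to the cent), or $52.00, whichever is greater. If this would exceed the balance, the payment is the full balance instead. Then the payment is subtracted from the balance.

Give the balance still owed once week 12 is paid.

Week 1: opening $560.86; interest $12.33 → $573.19; payment $52.00; balance $521.19
Week 2: opening $521.19; interest $11.46 → $532.65; payment $52.00; balance $480.65
Week 3: opening $480.65; interest $10.57 → $491.22; payment $52.00; balance $439.22
Week 4: opening $439.22; interest $9.66 → $448.88; payment $52.00; balance $396.88
Week 5: opening $396.88; interest $8.73 → $405.61; payment $52.00; balance $353.61
Week 6: opening $353.61; interest $7.77 → $361.38; payment $52.00; balance $309.38
Week 7: opening $309.38; interest $6.80 → $316.18; payment $52.00; balance $264.18
Week 8: opening $264.18; interest $5.81 → $269.99; payment $52.00; balance $217.99
Week 9: opening $217.99; interest $4.79 → $222.78; payment $52.00; balance $170.78
Week 10: opening $170.78; interest $3.75 → $174.53; payment $52.00; balance $122.53
Week 11: opening $122.53; interest $2.69 → $125.22; payment $52.00; balance $73.22
Week 12: opening $73.22; interest $1.61 → $74.83; payment $52.00; balance $22.83

$22.83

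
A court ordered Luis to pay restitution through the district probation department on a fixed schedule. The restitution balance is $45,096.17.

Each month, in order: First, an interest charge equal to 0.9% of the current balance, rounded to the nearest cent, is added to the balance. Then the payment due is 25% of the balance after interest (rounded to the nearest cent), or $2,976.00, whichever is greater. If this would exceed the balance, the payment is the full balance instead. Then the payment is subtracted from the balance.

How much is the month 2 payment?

$8,608.42

Month 1: opening $45,096.17; interest $405.87 → $45,502.04; payment $11,375.51; balance $34,126.53
Month 2: opening $34,126.53; interest $307.14 → $34,433.67; payment $8,608.42; balance $25,825.25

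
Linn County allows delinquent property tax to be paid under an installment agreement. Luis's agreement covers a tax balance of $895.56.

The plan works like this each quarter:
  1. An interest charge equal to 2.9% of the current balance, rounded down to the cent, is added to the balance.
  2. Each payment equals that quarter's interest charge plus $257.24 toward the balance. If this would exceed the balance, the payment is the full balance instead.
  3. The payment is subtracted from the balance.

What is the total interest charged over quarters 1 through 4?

Quarter 1: opening $895.56; interest $25.97 → $921.53; payment $283.21; balance $638.32
Quarter 2: opening $638.32; interest $18.51 → $656.83; payment $275.75; balance $381.08
Quarter 3: opening $381.08; interest $11.05 → $392.13; payment $268.29; balance $123.84
Quarter 4: opening $123.84; interest $3.59 → $127.43; payment $127.43; balance $0.00
Total interest: $25.97 + $18.51 + $11.05 + $3.59 = $59.12

$59.12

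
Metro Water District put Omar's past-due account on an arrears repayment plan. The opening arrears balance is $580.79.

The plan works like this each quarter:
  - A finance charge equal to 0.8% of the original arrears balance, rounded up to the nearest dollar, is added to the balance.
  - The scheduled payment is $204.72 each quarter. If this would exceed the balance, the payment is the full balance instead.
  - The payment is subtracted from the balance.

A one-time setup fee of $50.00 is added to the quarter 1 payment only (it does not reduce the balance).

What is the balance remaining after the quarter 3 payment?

$0.00

Quarter 1: opening $580.79; interest $5.00 → $585.79; payment $204.72 (+ $50.00 fee); balance $381.07
Quarter 2: opening $381.07; interest $5.00 → $386.07; payment $204.72; balance $181.35
Quarter 3: opening $181.35; interest $5.00 → $186.35; payment $186.35; balance $0.00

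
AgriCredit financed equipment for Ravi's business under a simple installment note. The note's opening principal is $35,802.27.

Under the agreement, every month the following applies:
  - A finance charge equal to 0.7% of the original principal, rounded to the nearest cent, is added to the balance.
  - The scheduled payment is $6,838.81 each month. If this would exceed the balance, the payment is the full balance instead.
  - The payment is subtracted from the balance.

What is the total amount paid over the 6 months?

$37,305.99

Month 1: opening $35,802.27; interest $250.62 → $36,052.89; payment $6,838.81; balance $29,214.08
Month 2: opening $29,214.08; interest $250.62 → $29,464.70; payment $6,838.81; balance $22,625.89
Month 3: opening $22,625.89; interest $250.62 → $22,876.51; payment $6,838.81; balance $16,037.70
Month 4: opening $16,037.70; interest $250.62 → $16,288.32; payment $6,838.81; balance $9,449.51
Month 5: opening $9,449.51; interest $250.62 → $9,700.13; payment $6,838.81; balance $2,861.32
Month 6: opening $2,861.32; interest $250.62 → $3,111.94; payment $3,111.94; balance $0.00
Total paid: $37,305.99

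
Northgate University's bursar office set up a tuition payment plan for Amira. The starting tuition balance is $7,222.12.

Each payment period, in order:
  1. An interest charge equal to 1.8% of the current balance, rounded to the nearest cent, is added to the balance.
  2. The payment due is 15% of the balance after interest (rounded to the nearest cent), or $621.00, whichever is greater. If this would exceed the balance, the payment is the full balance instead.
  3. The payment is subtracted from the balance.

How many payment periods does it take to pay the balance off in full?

Payment period 1: opening $7,222.12; interest $130.00 → $7,352.12; payment $1,102.82; balance $6,249.30
Payment period 2: opening $6,249.30; interest $112.49 → $6,361.79; payment $954.27; balance $5,407.52
Payment period 3: opening $5,407.52; interest $97.34 → $5,504.86; payment $825.73; balance $4,679.13
Payment period 4: opening $4,679.13; interest $84.22 → $4,763.35; payment $714.50; balance $4,048.85
Payment period 5: opening $4,048.85; interest $72.88 → $4,121.73; payment $621.00; balance $3,500.73
Payment period 6: opening $3,500.73; interest $63.01 → $3,563.74; payment $621.00; balance $2,942.74
Payment period 7: opening $2,942.74; interest $52.97 → $2,995.71; payment $621.00; balance $2,374.71
Payment period 8: opening $2,374.71; interest $42.74 → $2,417.45; payment $621.00; balance $1,796.45
Payment period 9: opening $1,796.45; interest $32.34 → $1,828.79; payment $621.00; balance $1,207.79
Payment period 10: opening $1,207.79; interest $21.74 → $1,229.53; payment $621.00; balance $608.53
Payment period 11: opening $608.53; interest $10.95 → $619.48; payment $619.48; balance $0.00
Balance reaches $0.00 in payment period 11.

11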